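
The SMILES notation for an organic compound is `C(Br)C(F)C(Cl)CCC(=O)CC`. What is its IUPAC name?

The longest chain bearing the carbonyl is 8 carbons long (octane).
The principal characteristic group is a ketone (C=O on an internal carbon), named with the suffix -one.
The numbering direction is chosen so that numbering from this end puts the carbonyl group at C-3 rather than C-6.
That gives the carbonyl at C-3; a bromo group at C-8; a chloro group at C-6; a fluoro group at C-7.
Substituent prefixes are cited in alphabetical order (multiplying prefixes like di-/tri- are ignored for ordering).
The name is 8-bromo-6-chloro-7-fluorooctan-3-one.

8-bromo-6-chloro-7-fluorooctan-3-one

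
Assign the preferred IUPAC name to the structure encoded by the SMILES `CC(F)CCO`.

The longest chain bearing the –OH group is 4 carbons long (butane).
An alcohol (–OH) is the principal characteristic group, giving the suffix -ol.
Number the chain so that numbering from this end puts the hydroxyl group at C-1 rather than C-4.
With this numbering: the hydroxyl at C-1; a fluoro group at C-3.
Putting it together: 3-fluorobutan-1-ol.

3-fluorobutan-1-ol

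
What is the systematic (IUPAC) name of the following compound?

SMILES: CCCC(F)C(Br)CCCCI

The longest continuous carbon chain has 9 atoms, so the parent hydride is nonane.
The numbering direction is chosen so that the substituent locant set {1,5,6} is lower than {4,5,9} at the first point of difference.
This places a bromo group at C-5; a fluoro group at C-6; an iodo group at C-1.
Substituent prefixes are cited in alphabetical order (multiplying prefixes like di-/tri- are ignored for ordering).
Putting it together: 5-bromo-6-fluoro-1-iodononane.

5-bromo-6-fluoro-1-iodononane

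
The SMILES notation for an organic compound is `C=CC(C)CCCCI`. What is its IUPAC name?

The longest carbon chain that includes the multiple bond has 7 carbons, so the parent hydride is heptane.
The chain contains a C=C double bond, so the unsaturation ending is -ene.
The numbering direction is chosen so that numbering from this end puts the double bond at C-1 rather than C-6.
That gives the double bond between C-1 and C-2; an iodo group at C-7; a methyl group at C-3.
Prefixes are listed alphabetically: iodo, methyl.
The name is 7-iodo-3-methylhept-1-ene.

7-iodo-3-methylhept-1-ene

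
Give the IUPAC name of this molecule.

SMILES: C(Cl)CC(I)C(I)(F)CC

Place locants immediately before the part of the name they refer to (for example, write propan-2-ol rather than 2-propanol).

The parent chain contains 6 carbons (hexane).
Choose the numbering such that the substituent locant set {1,3,4,4} is lower than {3,3,4,6} at the first point of difference.
That gives a chloro group at C-1; a fluoro group at C-4; iodo groups at C-3 and C-4.
Substituent prefixes are cited in alphabetical order (multiplying prefixes like di-/tri- are ignored for ordering).
Putting it together: 1-chloro-4-fluoro-3,4-diiodohexane.

1-chloro-4-fluoro-3,4-diiodohexane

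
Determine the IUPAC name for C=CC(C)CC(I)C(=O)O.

Counting along the main chain through the –COOH group and the multiple bond gives 6 carbons: the parent is hexane.
The principal characteristic group is a carboxylic acid (terminal –COOH), named with the suffix -oic acid.
There is one C=C double bond, indicated by the ending -ene.
Number the chain so that the carboxylic acid carbon is C-1 by definition.
This places the double bond between C-5 and C-6; an iodo group at C-2; a methyl group at C-4.
Prefixes are listed alphabetically: iodo, methyl.
Assembling the pieces gives 2-iodo-4-methylhex-5-enoic acid.

2-iodo-4-methylhex-5-enoic acid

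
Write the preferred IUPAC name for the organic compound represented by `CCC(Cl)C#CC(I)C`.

5-chloro-2-iodohept-3-yne

The longest chain bearing the multiple bond is 7 carbons long (heptane).
The chain contains a C≡C triple bond, so the unsaturation ending is -yne.
Number the chain so that numbering from this end puts the triple bond at C-3 rather than C-4.
With this numbering: the triple bond between C-3 and C-4; a chloro group at C-5; an iodo group at C-2.
Prefixes are listed alphabetically: chloro, iodo.
The name is 5-chloro-2-iodohept-3-yne.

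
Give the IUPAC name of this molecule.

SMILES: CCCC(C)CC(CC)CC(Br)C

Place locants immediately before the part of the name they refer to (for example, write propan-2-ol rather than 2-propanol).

2-bromo-4-ethyl-6-methylnonane

The parent chain contains 9 carbons (nonane).
Choose the numbering such that the substituent locant set {2,4,6} is lower than {4,6,8} at the first point of difference.
With this numbering: a bromo group at C-2; an ethyl group at C-4; a methyl group at C-6.
The substituents are ordered alphabetically, ignoring any di-/tri- multipliers.
The name is 2-bromo-4-ethyl-6-methylnonane.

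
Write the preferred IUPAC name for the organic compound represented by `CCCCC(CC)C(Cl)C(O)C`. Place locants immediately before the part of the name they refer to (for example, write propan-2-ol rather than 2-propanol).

The longest chain bearing the –OH group is 8 carbons long (octane).
The highest-priority functional group is an alcohol (–OH), so the name ends in -ol.
The numbering direction is chosen so that numbering from this end puts the hydroxyl group at C-2 rather than C-7.
With this numbering: the hydroxyl at C-2; a chloro group at C-3; an ethyl group at C-4.
Substituent prefixes are cited in alphabetical order (multiplying prefixes like di-/tri- are ignored for ordering).
The name is 3-chloro-4-ethyloctan-2-ol.

3-chloro-4-ethyloctan-2-ol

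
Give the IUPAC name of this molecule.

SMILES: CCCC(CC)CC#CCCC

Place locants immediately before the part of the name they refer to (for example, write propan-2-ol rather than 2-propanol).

Counting along the main chain through the multiple bond gives 10 carbons: the parent is decane.
The chain contains a C≡C triple bond, so the unsaturation ending is -yne.
Number the chain so that numbering from this end puts the triple bond at C-4 rather than C-6.
This places the triple bond between C-4 and C-5; an ethyl group at C-7.
Putting it together: 7-ethyldec-4-yne.

7-ethyldec-4-yne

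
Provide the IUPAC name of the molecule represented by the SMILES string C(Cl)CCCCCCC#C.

Counting along the main chain through the multiple bond gives 9 carbons: the parent is nonane.
There is one C≡C triple bond, indicated by the ending -yne.
Number the chain so that numbering from this end puts the triple bond at C-1 rather than C-8.
With this numbering: the triple bond between C-1 and C-2; a chloro group at C-9.
Putting it together: 9-chloronon-1-yne.

9-chloronon-1-yne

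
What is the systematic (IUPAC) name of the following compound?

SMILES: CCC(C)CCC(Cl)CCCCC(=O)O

Counting along the main chain through the –COOH group gives 11 carbons: the parent is undecane.
The principal characteristic group is a carboxylic acid (terminal –COOH), named with the suffix -oic acid.
Choose the numbering such that the carboxylic acid carbon is C-1 by definition.
That gives a chloro group at C-6; a methyl group at C-9.
Substituent prefixes are cited in alphabetical order (multiplying prefixes like di-/tri- are ignored for ordering).
Putting it together: 6-chloro-9-methylundecanoic acid.

6-chloro-9-methylundecanoic acid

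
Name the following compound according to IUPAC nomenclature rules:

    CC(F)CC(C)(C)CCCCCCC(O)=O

Counting along the main chain through the –COOH group gives 11 carbons: the parent is undecane.
A carboxylic acid (terminal –COOH) is the principal characteristic group, giving the suffix -oic acid.
The numbering direction is chosen so that the carboxylic acid carbon is C-1 by definition.
With this numbering: a fluoro group at C-10; two methyl groups at C-8.
The substituents are ordered alphabetically, ignoring any di-/tri- multipliers.
Assembling the pieces gives 10-fluoro-8,8-dimethylundecanoic acid.

10-fluoro-8,8-dimethylundecanoic acid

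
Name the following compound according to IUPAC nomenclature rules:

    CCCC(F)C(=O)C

Counting along the main chain through the carbonyl gives 6 carbons: the parent is hexane.
A ketone (C=O on an internal carbon) is the principal characteristic group, giving the suffix -one.
Choose the numbering such that numbering from this end puts the carbonyl group at C-2 rather than C-5.
With this numbering: the carbonyl at C-2; a fluoro group at C-3.
The name is 3-fluorohexan-2-one.

3-fluorohexan-2-one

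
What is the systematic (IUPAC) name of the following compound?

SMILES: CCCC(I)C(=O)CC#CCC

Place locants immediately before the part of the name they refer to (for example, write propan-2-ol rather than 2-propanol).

Counting along the main chain through the carbonyl and the multiple bond gives 10 carbons: the parent is decane.
The principal characteristic group is a ketone (C=O on an internal carbon), named with the suffix -one.
A C≡C triple bond in the chain gives the infix -yne-.
Number the chain so that numbering from this end puts the carbonyl group at C-5 rather than C-6.
With this numbering: the carbonyl at C-5; the triple bond between C-7 and C-8; an iodo group at C-4.
The name is 4-iododec-7-yn-5-one.

4-iododec-7-yn-5-one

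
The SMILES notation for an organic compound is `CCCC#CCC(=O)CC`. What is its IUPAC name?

non-5-yn-3-one

The longest carbon chain that includes the carbonyl and the multiple bond has 9 carbons, so the parent hydride is nonane.
The highest-priority functional group is a ketone (C=O on an internal carbon), so the name ends in -one.
There is one C≡C triple bond, indicated by the ending -yne.
Choose the numbering such that numbering from this end puts the carbonyl group at C-3 rather than C-7.
With this numbering: the carbonyl at C-3; the triple bond between C-5 and C-6.
The name is non-5-yn-3-one.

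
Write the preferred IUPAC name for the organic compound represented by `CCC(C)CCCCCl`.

The longest carbon chain is 7 atoms: the parent is heptane.
The numbering direction is chosen so that the substituent locant set {1,5} is lower than {3,7} at the first point of difference.
That gives a chloro group at C-1; a methyl group at C-5.
Substituent prefixes are cited in alphabetical order (multiplying prefixes like di-/tri- are ignored for ordering).
Assembling the pieces gives 1-chloro-5-methylheptane.

1-chloro-5-methylheptane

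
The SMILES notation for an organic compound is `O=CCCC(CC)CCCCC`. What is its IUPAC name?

4-ethylnonanal

Counting along the main chain through the –CHO group gives 9 carbons: the parent is nonane.
The highest-priority functional group is an aldehyde (terminal –CHO), so the name ends in -al.
Number the chain so that the aldehyde carbon is C-1 by definition.
With this numbering: an ethyl group at C-4.
Assembling the pieces gives 4-ethylnonanal.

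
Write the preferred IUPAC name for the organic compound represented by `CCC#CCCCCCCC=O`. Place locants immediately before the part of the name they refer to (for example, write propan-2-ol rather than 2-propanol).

The longest carbon chain that includes the –CHO group and the multiple bond has 11 carbons, so the parent hydride is undecane.
The highest-priority functional group is an aldehyde (terminal –CHO), so the name ends in -al.
There is one C≡C triple bond, indicated by the ending -yne.
Number the chain so that the aldehyde carbon is C-1 by definition.
This places the triple bond between C-8 and C-9.
The name is undec-8-ynal.

undec-8-ynal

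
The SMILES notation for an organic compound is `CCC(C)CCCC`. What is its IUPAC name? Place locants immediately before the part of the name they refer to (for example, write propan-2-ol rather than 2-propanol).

The longest continuous carbon chain has 7 atoms, so the parent hydride is heptane.
Choose the numbering such that the substituent locant set {3} is lower than {5} at the first point of difference.
This places a methyl group at C-3.
Putting it together: 3-methylheptane.

3-methylheptane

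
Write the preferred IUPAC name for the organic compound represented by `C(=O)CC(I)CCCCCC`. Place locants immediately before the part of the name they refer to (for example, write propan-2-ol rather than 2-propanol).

The longest chain bearing the –CHO group is 9 carbons long (nonane).
The principal characteristic group is an aldehyde (terminal –CHO), named with the suffix -al.
Number the chain so that the aldehyde carbon is C-1 by definition.
That gives an iodo group at C-3.
Putting it together: 3-iodononanal.

3-iodononanal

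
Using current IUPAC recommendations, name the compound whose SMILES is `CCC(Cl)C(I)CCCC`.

The longest continuous carbon chain has 8 atoms, so the parent hydride is octane.
The numbering direction is chosen so that the substituent locant set {3,4} is lower than {5,6} at the first point of difference.
With this numbering: a chloro group at C-3; an iodo group at C-4.
The substituents are ordered alphabetically, ignoring any di-/tri- multipliers.
The name is 3-chloro-4-iodooctane.

3-chloro-4-iodooctane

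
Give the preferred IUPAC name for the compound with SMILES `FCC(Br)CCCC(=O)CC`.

7-bromo-8-fluorooctan-3-one

The longest carbon chain that includes the carbonyl has 8 carbons, so the parent hydride is octane.
The highest-priority functional group is a ketone (C=O on an internal carbon), so the name ends in -one.
The numbering direction is chosen so that numbering from this end puts the carbonyl group at C-3 rather than C-6.
This places the carbonyl at C-3; a bromo group at C-7; a fluoro group at C-8.
The substituents are ordered alphabetically, ignoring any di-/tri- multipliers.
The name is 7-bromo-8-fluorooctan-3-one.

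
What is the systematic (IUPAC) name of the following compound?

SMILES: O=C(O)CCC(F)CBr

5-bromo-4-fluoropentanoic acid

The longest carbon chain that includes the –COOH group has 5 carbons, so the parent hydride is pentane.
The highest-priority functional group is a carboxylic acid (terminal –COOH), so the name ends in -oic acid.
The numbering direction is chosen so that the carboxylic acid carbon is C-1 by definition.
This places a bromo group at C-5; a fluoro group at C-4.
Substituent prefixes are cited in alphabetical order (multiplying prefixes like di-/tri- are ignored for ordering).
Putting it together: 5-bromo-4-fluoropentanoic acid.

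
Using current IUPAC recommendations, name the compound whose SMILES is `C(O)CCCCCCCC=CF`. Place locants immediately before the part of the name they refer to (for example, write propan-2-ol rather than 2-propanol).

The longest carbon chain that includes the –OH group and the multiple bond has 10 carbons, so the parent hydride is decane.
The highest-priority functional group is an alcohol (–OH), so the name ends in -ol.
The chain contains a C=C double bond, so the unsaturation ending is -ene.
Choose the numbering such that numbering from this end puts the hydroxyl group at C-1 rather than C-10.
That gives the hydroxyl at C-1; the double bond between C-9 and C-10; a fluoro group at C-10.
The name is 10-fluorodec-9-en-1-ol.

10-fluorodec-9-en-1-ol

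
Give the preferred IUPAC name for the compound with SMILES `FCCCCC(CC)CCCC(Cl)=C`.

2-chloro-6-ethyl-10-fluorodec-1-ene

The longest chain bearing the multiple bond is 10 carbons long (decane).
There is one C=C double bond, indicated by the ending -ene.
The numbering direction is chosen so that numbering from this end puts the double bond at C-1 rather than C-9.
That gives the double bond between C-1 and C-2; a chloro group at C-2; an ethyl group at C-6; a fluoro group at C-10.
Prefixes are listed alphabetically: chloro, ethyl, fluoro.
The name is 2-chloro-6-ethyl-10-fluorodec-1-ene.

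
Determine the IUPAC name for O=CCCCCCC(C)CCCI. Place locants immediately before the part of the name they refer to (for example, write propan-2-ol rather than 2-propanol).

10-iodo-7-methyldecanal

The longest carbon chain that includes the –CHO group has 10 carbons, so the parent hydride is decane.
The highest-priority functional group is an aldehyde (terminal –CHO), so the name ends in -al.
Number the chain so that the aldehyde carbon is C-1 by definition.
That gives an iodo group at C-10; a methyl group at C-7.
The substituents are ordered alphabetically, ignoring any di-/tri- multipliers.
Putting it together: 10-iodo-7-methyldecanal.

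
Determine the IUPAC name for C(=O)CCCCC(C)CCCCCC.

6-methyldodecanal

The longest chain bearing the –CHO group is 12 carbons long (dodecane).
The highest-priority functional group is an aldehyde (terminal –CHO), so the name ends in -al.
The numbering direction is chosen so that the aldehyde carbon is C-1 by definition.
That gives a methyl group at C-6.
The name is 6-methyldodecanal.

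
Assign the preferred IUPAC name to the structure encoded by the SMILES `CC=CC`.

The longest chain bearing the multiple bond is 4 carbons long (butane).
The chain contains a C=C double bond, so the unsaturation ending is -ene.
Both numbering directions give the same locant set; either may be used.
That gives the double bond between C-2 and C-3.
The name is but-2-ene.

but-2-ene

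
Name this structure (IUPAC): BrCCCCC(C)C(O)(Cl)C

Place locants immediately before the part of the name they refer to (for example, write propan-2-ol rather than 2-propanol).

The longest carbon chain that includes the –OH group has 7 carbons, so the parent hydride is heptane.
The highest-priority functional group is an alcohol (–OH), so the name ends in -ol.
The numbering direction is chosen so that numbering from this end puts the hydroxyl group at C-2 rather than C-6.
That gives the hydroxyl at C-2; a bromo group at C-7; a chloro group at C-2; a methyl group at C-3.
Substituent prefixes are cited in alphabetical order (multiplying prefixes like di-/tri- are ignored for ordering).
Putting it together: 7-bromo-2-chloro-3-methylheptan-2-ol.

7-bromo-2-chloro-3-methylheptan-2-ol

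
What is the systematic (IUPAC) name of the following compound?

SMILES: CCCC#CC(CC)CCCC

Counting along the main chain through the multiple bond gives 10 carbons: the parent is decane.
A C≡C triple bond in the chain gives the infix -yne-.
Number the chain so that numbering from this end puts the triple bond at C-4 rather than C-6.
That gives the triple bond between C-4 and C-5; an ethyl group at C-6.
Assembling the pieces gives 6-ethyldec-4-yne.

6-ethyldec-4-yne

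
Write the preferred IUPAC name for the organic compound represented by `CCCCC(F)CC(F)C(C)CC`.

4,6-difluoro-3-methyldecane

The longest continuous carbon chain has 10 atoms, so the parent hydride is decane.
Number the chain so that the substituent locant set {3,4,6} is lower than {5,7,8} at the first point of difference.
This places fluoro groups at C-4 and C-6; a methyl group at C-3.
Substituent prefixes are cited in alphabetical order (multiplying prefixes like di-/tri- are ignored for ordering).
Putting it together: 4,6-difluoro-3-methyldecane.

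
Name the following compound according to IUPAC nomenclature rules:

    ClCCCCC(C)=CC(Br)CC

3-bromo-9-chloro-5-methylnon-4-ene

The longest carbon chain that includes the multiple bond has 9 carbons, so the parent hydride is nonane.
There is one C=C double bond, indicated by the ending -ene.
The numbering direction is chosen so that numbering from this end puts the double bond at C-4 rather than C-5.
With this numbering: the double bond between C-4 and C-5; a bromo group at C-3; a chloro group at C-9; a methyl group at C-5.
The substituents are ordered alphabetically, ignoring any di-/tri- multipliers.
The name is 3-bromo-9-chloro-5-methylnon-4-ene.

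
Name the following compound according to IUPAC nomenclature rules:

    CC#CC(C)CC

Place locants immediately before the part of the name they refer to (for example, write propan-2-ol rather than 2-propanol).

4-methylhex-2-yne

The longest carbon chain that includes the multiple bond has 6 carbons, so the parent hydride is hexane.
The chain contains a C≡C triple bond, so the unsaturation ending is -yne.
Choose the numbering such that numbering from this end puts the triple bond at C-2 rather than C-4.
That gives the triple bond between C-2 and C-3; a methyl group at C-4.
Assembling the pieces gives 4-methylhex-2-yne.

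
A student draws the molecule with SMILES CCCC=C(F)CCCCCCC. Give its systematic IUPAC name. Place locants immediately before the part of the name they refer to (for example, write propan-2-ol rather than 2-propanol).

Counting along the main chain through the multiple bond gives 12 carbons: the parent is dodecane.
There is one C=C double bond, indicated by the ending -ene.
Number the chain so that numbering from this end puts the double bond at C-4 rather than C-8.
That gives the double bond between C-4 and C-5; a fluoro group at C-5.
Putting it together: 5-fluorododec-4-ene.

5-fluorododec-4-ene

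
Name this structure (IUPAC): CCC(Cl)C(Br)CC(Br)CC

The longest continuous carbon chain has 8 atoms, so the parent hydride is octane.
The numbering direction is chosen so that the substituent locant set {3,4,6} is lower than {3,5,6} at the first point of difference.
With this numbering: bromo groups at C-4 and C-6; a chloro group at C-3.
Prefixes are listed alphabetically: bromo, chloro.
Putting it together: 4,6-dibromo-3-chlorooctane.

4,6-dibromo-3-chlorooctane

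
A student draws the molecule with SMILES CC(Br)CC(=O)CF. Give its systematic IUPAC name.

4-bromo-1-fluoropentan-2-one

The longest chain bearing the carbonyl is 5 carbons long (pentane).
The principal characteristic group is a ketone (C=O on an internal carbon), named with the suffix -one.
Choose the numbering such that numbering from this end puts the carbonyl group at C-2 rather than C-4.
This places the carbonyl at C-2; a bromo group at C-4; a fluoro group at C-1.
The substituents are ordered alphabetically, ignoring any di-/tri- multipliers.
The name is 4-bromo-1-fluoropentan-2-one.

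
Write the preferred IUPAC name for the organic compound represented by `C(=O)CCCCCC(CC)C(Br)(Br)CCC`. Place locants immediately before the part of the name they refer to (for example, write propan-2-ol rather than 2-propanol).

8,8-dibromo-7-ethylundecanal

The longest chain bearing the –CHO group is 11 carbons long (undecane).
The highest-priority functional group is an aldehyde (terminal –CHO), so the name ends in -al.
Choose the numbering such that the aldehyde carbon is C-1 by definition.
With this numbering: two bromo groups at C-8; an ethyl group at C-7.
Prefixes are listed alphabetically: bromo, ethyl.
The name is 8,8-dibromo-7-ethylundecanal.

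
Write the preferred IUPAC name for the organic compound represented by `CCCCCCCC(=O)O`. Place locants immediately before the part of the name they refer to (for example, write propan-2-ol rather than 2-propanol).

octanoic acid

The longest chain bearing the –COOH group is 8 carbons long (octane).
The highest-priority functional group is a carboxylic acid (terminal –COOH), so the name ends in -oic acid.
The numbering direction is chosen so that the carboxylic acid carbon is C-1 by definition.
Putting it together: octanoic acid.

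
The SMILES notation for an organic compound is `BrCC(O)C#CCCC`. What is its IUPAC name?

The longest chain bearing the –OH group and the multiple bond is 7 carbons long (heptane).
An alcohol (–OH) is the principal characteristic group, giving the suffix -ol.
There is one C≡C triple bond, indicated by the ending -yne.
Choose the numbering such that numbering from this end puts the hydroxyl group at C-2 rather than C-6.
That gives the hydroxyl at C-2; the triple bond between C-3 and C-4; a bromo group at C-1.
The name is 1-bromohept-3-yn-2-ol.

1-bromohept-3-yn-2-ol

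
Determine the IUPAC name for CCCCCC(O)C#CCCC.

The longest carbon chain that includes the –OH group and the multiple bond has 11 carbons, so the parent hydride is undecane.
The highest-priority functional group is an alcohol (–OH), so the name ends in -ol.
The chain contains a C≡C triple bond, so the unsaturation ending is -yne.
Choose the numbering such that numbering from this end puts the triple bond at C-4 rather than C-7.
That gives the hydroxyl at C-6; the triple bond between C-4 and C-5.
Assembling the pieces gives undec-4-yn-6-ol.

undec-4-yn-6-ol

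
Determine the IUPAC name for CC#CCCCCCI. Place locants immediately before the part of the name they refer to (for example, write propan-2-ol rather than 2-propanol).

8-iodooct-2-yne

The longest carbon chain that includes the multiple bond has 8 carbons, so the parent hydride is octane.
A C≡C triple bond in the chain gives the infix -yne-.
Choose the numbering such that numbering from this end puts the triple bond at C-2 rather than C-6.
That gives the triple bond between C-2 and C-3; an iodo group at C-8.
The name is 8-iodooct-2-yne.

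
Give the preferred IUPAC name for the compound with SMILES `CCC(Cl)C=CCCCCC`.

3-chlorodec-4-ene

Counting along the main chain through the multiple bond gives 10 carbons: the parent is decane.
The chain contains a C=C double bond, so the unsaturation ending is -ene.
Number the chain so that numbering from this end puts the double bond at C-4 rather than C-6.
This places the double bond between C-4 and C-5; a chloro group at C-3.
Putting it together: 3-chlorodec-4-ene.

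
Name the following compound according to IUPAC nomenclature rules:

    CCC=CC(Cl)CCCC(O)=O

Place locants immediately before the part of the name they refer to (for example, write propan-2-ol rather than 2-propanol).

The longest chain bearing the –COOH group and the multiple bond is 9 carbons long (nonane).
The principal characteristic group is a carboxylic acid (terminal –COOH), named with the suffix -oic acid.
The chain contains a C=C double bond, so the unsaturation ending is -ene.
Number the chain so that the carboxylic acid carbon is C-1 by definition.
This places the double bond between C-6 and C-7; a chloro group at C-5.
The name is 5-chloronon-6-enoic acid.

5-chloronon-6-enoic acid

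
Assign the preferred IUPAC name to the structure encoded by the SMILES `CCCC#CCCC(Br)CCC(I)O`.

4-bromo-1-iodoundec-7-yn-1-ol

The longest chain bearing the –OH group and the multiple bond is 11 carbons long (undecane).
An alcohol (–OH) is the principal characteristic group, giving the suffix -ol.
A C≡C triple bond in the chain gives the infix -yne-.
The numbering direction is chosen so that numbering from this end puts the hydroxyl group at C-1 rather than C-11.
This places the hydroxyl at C-1; the triple bond between C-7 and C-8; a bromo group at C-4; an iodo group at C-1.
Substituent prefixes are cited in alphabetical order (multiplying prefixes like di-/tri- are ignored for ordering).
The name is 4-bromo-1-iodoundec-7-yn-1-ol.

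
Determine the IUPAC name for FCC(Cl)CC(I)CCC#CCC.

9-chloro-10-fluoro-7-iododec-3-yne

The longest carbon chain that includes the multiple bond has 10 carbons, so the parent hydride is decane.
A C≡C triple bond in the chain gives the infix -yne-.
Number the chain so that numbering from this end puts the triple bond at C-3 rather than C-7.
This places the triple bond between C-3 and C-4; a chloro group at C-9; a fluoro group at C-10; an iodo group at C-7.
Substituent prefixes are cited in alphabetical order (multiplying prefixes like di-/tri- are ignored for ordering).
Assembling the pieces gives 9-chloro-10-fluoro-7-iododec-3-yne.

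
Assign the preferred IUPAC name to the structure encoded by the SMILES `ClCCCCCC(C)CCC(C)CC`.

The longest carbon chain is 11 atoms: the parent is undecane.
Choose the numbering such that the substituent locant set {1,6,9} is lower than {3,6,11} at the first point of difference.
That gives a chloro group at C-1; methyl groups at C-6 and C-9.
Prefixes are listed alphabetically: chloro, methyl.
The name is 1-chloro-6,9-dimethylundecane.

1-chloro-6,9-dimethylundecane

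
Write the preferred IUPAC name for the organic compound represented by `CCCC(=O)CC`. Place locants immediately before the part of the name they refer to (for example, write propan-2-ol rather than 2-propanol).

hexan-3-one

Counting along the main chain through the carbonyl gives 6 carbons: the parent is hexane.
The principal characteristic group is a ketone (C=O on an internal carbon), named with the suffix -one.
The numbering direction is chosen so that numbering from this end puts the carbonyl group at C-3 rather than C-4.
That gives the carbonyl at C-3.
Putting it together: hexan-3-one.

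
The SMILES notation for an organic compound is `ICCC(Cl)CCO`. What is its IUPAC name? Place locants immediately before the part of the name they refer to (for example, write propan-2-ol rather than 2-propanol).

3-chloro-5-iodopentan-1-ol

The longest chain bearing the –OH group is 5 carbons long (pentane).
The principal characteristic group is an alcohol (–OH), named with the suffix -ol.
Number the chain so that numbering from this end puts the hydroxyl group at C-1 rather than C-5.
With this numbering: the hydroxyl at C-1; a chloro group at C-3; an iodo group at C-5.
The substituents are ordered alphabetically, ignoring any di-/tri- multipliers.
Putting it together: 3-chloro-5-iodopentan-1-ol.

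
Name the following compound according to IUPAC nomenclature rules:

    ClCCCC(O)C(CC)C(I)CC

1-chloro-5-ethyl-6-iodooctan-4-ol

The longest carbon chain that includes the –OH group has 8 carbons, so the parent hydride is octane.
The highest-priority functional group is an alcohol (–OH), so the name ends in -ol.
Number the chain so that numbering from this end puts the hydroxyl group at C-4 rather than C-5.
That gives the hydroxyl at C-4; a chloro group at C-1; an ethyl group at C-5; an iodo group at C-6.
Substituent prefixes are cited in alphabetical order (multiplying prefixes like di-/tri- are ignored for ordering).
Assembling the pieces gives 1-chloro-5-ethyl-6-iodooctan-4-ol.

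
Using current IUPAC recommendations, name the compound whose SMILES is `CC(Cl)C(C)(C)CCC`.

2-chloro-3,3-dimethylhexane

The longest carbon chain is 6 atoms: the parent is hexane.
The numbering direction is chosen so that the substituent locant set {2,3,3} is lower than {4,4,5} at the first point of difference.
That gives a chloro group at C-2; two methyl groups at C-3.
The substituents are ordered alphabetically, ignoring any di-/tri- multipliers.
The name is 2-chloro-3,3-dimethylhexane.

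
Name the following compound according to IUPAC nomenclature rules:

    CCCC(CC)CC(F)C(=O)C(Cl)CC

The longest chain bearing the carbonyl is 10 carbons long (decane).
The principal characteristic group is a ketone (C=O on an internal carbon), named with the suffix -one.
Choose the numbering such that numbering from this end puts the carbonyl group at C-4 rather than C-7.
With this numbering: the carbonyl at C-4; a chloro group at C-3; an ethyl group at C-7; a fluoro group at C-5.
Prefixes are listed alphabetically: chloro, ethyl, fluoro.
Putting it together: 3-chloro-7-ethyl-5-fluorodecan-4-one.

3-chloro-7-ethyl-5-fluorodecan-4-one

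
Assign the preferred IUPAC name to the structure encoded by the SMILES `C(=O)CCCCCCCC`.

The longest chain bearing the –CHO group is 9 carbons long (nonane).
An aldehyde (terminal –CHO) is the principal characteristic group, giving the suffix -al.
Number the chain so that the aldehyde carbon is C-1 by definition.
Putting it together: nonanal.

nonanal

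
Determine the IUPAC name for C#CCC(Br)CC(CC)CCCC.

The longest chain bearing the multiple bond is 10 carbons long (decane).
A C≡C triple bond in the chain gives the infix -yne-.
The numbering direction is chosen so that numbering from this end puts the triple bond at C-1 rather than C-9.
With this numbering: the triple bond between C-1 and C-2; a bromo group at C-4; an ethyl group at C-6.
Prefixes are listed alphabetically: bromo, ethyl.
Assembling the pieces gives 4-bromo-6-ethyldec-1-yne.

4-bromo-6-ethyldec-1-yne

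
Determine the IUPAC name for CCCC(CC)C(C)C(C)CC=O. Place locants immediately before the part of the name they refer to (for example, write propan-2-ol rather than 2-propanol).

5-ethyl-3,4-dimethyloctanal

Counting along the main chain through the –CHO group gives 8 carbons: the parent is octane.
The principal characteristic group is an aldehyde (terminal –CHO), named with the suffix -al.
The numbering direction is chosen so that the aldehyde carbon is C-1 by definition.
This places an ethyl group at C-5; methyl groups at C-3 and C-4.
Prefixes are listed alphabetically: ethyl, methyl.
Assembling the pieces gives 5-ethyl-3,4-dimethyloctanal.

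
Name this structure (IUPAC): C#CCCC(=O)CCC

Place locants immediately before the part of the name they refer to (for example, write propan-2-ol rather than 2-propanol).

oct-7-yn-4-one

The longest chain bearing the carbonyl and the multiple bond is 8 carbons long (octane).
The principal characteristic group is a ketone (C=O on an internal carbon), named with the suffix -one.
The chain contains a C≡C triple bond, so the unsaturation ending is -yne.
Number the chain so that numbering from this end puts the carbonyl group at C-4 rather than C-5.
With this numbering: the carbonyl at C-4; the triple bond between C-7 and C-8.
Putting it together: oct-7-yn-4-one.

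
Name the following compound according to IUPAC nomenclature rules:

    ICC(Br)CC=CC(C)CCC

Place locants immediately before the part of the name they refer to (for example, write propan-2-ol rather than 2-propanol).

2-bromo-1-iodo-6-methylnon-4-ene

Counting along the main chain through the multiple bond gives 9 carbons: the parent is nonane.
There is one C=C double bond, indicated by the ending -ene.
Number the chain so that numbering from this end puts the double bond at C-4 rather than C-5.
With this numbering: the double bond between C-4 and C-5; a bromo group at C-2; an iodo group at C-1; a methyl group at C-6.
Substituent prefixes are cited in alphabetical order (multiplying prefixes like di-/tri- are ignored for ordering).
Putting it together: 2-bromo-1-iodo-6-methylnon-4-ene.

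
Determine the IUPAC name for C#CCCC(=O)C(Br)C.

The longest chain bearing the carbonyl and the multiple bond is 7 carbons long (heptane).
A ketone (C=O on an internal carbon) is the principal characteristic group, giving the suffix -one.
The chain contains a C≡C triple bond, so the unsaturation ending is -yne.
Number the chain so that numbering from this end puts the carbonyl group at C-3 rather than C-5.
This places the carbonyl at C-3; the triple bond between C-6 and C-7; a bromo group at C-2.
Putting it together: 2-bromohept-6-yn-3-one.

2-bromohept-6-yn-3-one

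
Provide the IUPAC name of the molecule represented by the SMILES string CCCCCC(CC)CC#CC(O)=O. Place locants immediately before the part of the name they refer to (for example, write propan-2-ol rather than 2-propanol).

The longest carbon chain that includes the –COOH group and the multiple bond has 10 carbons, so the parent hydride is decane.
The principal characteristic group is a carboxylic acid (terminal –COOH), named with the suffix -oic acid.
There is one C≡C triple bond, indicated by the ending -yne.
Choose the numbering such that the carboxylic acid carbon is C-1 by definition.
With this numbering: the triple bond between C-2 and C-3; an ethyl group at C-5.
Assembling the pieces gives 5-ethyldec-2-ynoic acid.

5-ethyldec-2-ynoic acid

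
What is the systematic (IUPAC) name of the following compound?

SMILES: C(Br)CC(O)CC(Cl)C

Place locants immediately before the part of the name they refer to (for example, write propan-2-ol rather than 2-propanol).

1-bromo-5-chlorohexan-3-ol

The longest chain bearing the –OH group is 6 carbons long (hexane).
The principal characteristic group is an alcohol (–OH), named with the suffix -ol.
Choose the numbering such that numbering from this end puts the hydroxyl group at C-3 rather than C-4.
With this numbering: the hydroxyl at C-3; a bromo group at C-1; a chloro group at C-5.
The substituents are ordered alphabetically, ignoring any di-/tri- multipliers.
Assembling the pieces gives 1-bromo-5-chlorohexan-3-ol.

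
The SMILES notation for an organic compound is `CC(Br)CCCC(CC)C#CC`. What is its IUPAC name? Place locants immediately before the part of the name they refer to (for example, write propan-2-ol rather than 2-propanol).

The longest carbon chain that includes the multiple bond has 9 carbons, so the parent hydride is nonane.
The chain contains a C≡C triple bond, so the unsaturation ending is -yne.
The numbering direction is chosen so that numbering from this end puts the triple bond at C-2 rather than C-7.
This places the triple bond between C-2 and C-3; a bromo group at C-8; an ethyl group at C-4.
Substituent prefixes are cited in alphabetical order (multiplying prefixes like di-/tri- are ignored for ordering).
Putting it together: 8-bromo-4-ethylnon-2-yne.

8-bromo-4-ethylnon-2-yne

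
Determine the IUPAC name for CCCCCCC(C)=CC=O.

3-methylnon-2-enal

Counting along the main chain through the –CHO group and the multiple bond gives 9 carbons: the parent is nonane.
An aldehyde (terminal –CHO) is the principal characteristic group, giving the suffix -al.
The chain contains a C=C double bond, so the unsaturation ending is -ene.
The numbering direction is chosen so that the aldehyde carbon is C-1 by definition.
With this numbering: the double bond between C-2 and C-3; a methyl group at C-3.
Putting it together: 3-methylnon-2-enal.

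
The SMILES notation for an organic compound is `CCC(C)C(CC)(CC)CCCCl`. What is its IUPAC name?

1-chloro-4,4-diethyl-5-methylheptane

The longest carbon chain is 7 atoms: the parent is heptane.
Number the chain so that the substituent locant set {1,4,4,5} is lower than {3,4,4,7} at the first point of difference.
This places a chloro group at C-1; two ethyl groups at C-4; a methyl group at C-5.
Substituent prefixes are cited in alphabetical order (multiplying prefixes like di-/tri- are ignored for ordering).
The name is 1-chloro-4,4-diethyl-5-methylheptane.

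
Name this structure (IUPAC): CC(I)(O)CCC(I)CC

The longest carbon chain that includes the –OH group has 7 carbons, so the parent hydride is heptane.
The principal characteristic group is an alcohol (–OH), named with the suffix -ol.
Choose the numbering such that numbering from this end puts the hydroxyl group at C-2 rather than C-6.
This places the hydroxyl at C-2; iodo groups at C-2 and C-5.
Putting it together: 2,5-diiodoheptan-2-ol.

2,5-diiodoheptan-2-ol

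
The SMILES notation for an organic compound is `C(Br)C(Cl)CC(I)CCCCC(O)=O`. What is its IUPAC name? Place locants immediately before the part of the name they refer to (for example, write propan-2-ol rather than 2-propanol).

9-bromo-8-chloro-6-iodononanoic acid

The longest carbon chain that includes the –COOH group has 9 carbons, so the parent hydride is nonane.
The principal characteristic group is a carboxylic acid (terminal –COOH), named with the suffix -oic acid.
Choose the numbering such that the carboxylic acid carbon is C-1 by definition.
This places a bromo group at C-9; a chloro group at C-8; an iodo group at C-6.
The substituents are ordered alphabetically, ignoring any di-/tri- multipliers.
Putting it together: 9-bromo-8-chloro-6-iodononanoic acid.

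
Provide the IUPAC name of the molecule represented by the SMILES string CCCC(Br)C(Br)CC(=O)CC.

5,6-dibromononan-3-one

The longest chain bearing the carbonyl is 9 carbons long (nonane).
A ketone (C=O on an internal carbon) is the principal characteristic group, giving the suffix -one.
Choose the numbering such that numbering from this end puts the carbonyl group at C-3 rather than C-7.
This places the carbonyl at C-3; bromo groups at C-5 and C-6.
Putting it together: 5,6-dibromononan-3-one.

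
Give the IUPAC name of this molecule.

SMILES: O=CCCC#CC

The longest chain bearing the –CHO group and the multiple bond is 6 carbons long (hexane).
An aldehyde (terminal –CHO) is the principal characteristic group, giving the suffix -al.
There is one C≡C triple bond, indicated by the ending -yne.
Choose the numbering such that the aldehyde carbon is C-1 by definition.
With this numbering: the triple bond between C-4 and C-5.
Putting it together: hex-4-ynal.

hex-4-ynal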